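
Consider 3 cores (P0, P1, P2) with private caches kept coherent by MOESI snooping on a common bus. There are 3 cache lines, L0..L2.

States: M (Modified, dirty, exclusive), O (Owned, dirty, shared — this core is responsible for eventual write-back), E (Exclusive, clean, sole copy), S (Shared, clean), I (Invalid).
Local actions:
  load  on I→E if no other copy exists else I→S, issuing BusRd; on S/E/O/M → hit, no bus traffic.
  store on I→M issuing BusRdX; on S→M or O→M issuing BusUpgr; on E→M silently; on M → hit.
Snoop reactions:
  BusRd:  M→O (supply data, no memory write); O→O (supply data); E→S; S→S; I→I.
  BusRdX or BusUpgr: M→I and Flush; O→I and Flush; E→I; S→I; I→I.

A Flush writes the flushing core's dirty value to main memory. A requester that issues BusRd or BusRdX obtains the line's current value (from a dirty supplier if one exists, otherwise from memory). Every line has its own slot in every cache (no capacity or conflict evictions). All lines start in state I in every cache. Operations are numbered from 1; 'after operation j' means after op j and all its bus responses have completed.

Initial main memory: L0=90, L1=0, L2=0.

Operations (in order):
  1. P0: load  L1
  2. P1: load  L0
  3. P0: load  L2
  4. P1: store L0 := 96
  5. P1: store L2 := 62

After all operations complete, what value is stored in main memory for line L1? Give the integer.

  op1 P0: load  L1 → E/I/I on L1; bus BusRd; mem=0
  op2 P1: load  L0 → I/E/I on L0; bus BusRd; mem=90
  op3 P0: load  L2 → E/I/I on L2; bus BusRd; mem=0
  op4 P1: store L0 := 96 → I/M/I on L0; bus (none); mem=90
  op5 P1: store L2 := 62 → I/M/I on L2; bus BusRdX; mem=0

memory[L1] = 0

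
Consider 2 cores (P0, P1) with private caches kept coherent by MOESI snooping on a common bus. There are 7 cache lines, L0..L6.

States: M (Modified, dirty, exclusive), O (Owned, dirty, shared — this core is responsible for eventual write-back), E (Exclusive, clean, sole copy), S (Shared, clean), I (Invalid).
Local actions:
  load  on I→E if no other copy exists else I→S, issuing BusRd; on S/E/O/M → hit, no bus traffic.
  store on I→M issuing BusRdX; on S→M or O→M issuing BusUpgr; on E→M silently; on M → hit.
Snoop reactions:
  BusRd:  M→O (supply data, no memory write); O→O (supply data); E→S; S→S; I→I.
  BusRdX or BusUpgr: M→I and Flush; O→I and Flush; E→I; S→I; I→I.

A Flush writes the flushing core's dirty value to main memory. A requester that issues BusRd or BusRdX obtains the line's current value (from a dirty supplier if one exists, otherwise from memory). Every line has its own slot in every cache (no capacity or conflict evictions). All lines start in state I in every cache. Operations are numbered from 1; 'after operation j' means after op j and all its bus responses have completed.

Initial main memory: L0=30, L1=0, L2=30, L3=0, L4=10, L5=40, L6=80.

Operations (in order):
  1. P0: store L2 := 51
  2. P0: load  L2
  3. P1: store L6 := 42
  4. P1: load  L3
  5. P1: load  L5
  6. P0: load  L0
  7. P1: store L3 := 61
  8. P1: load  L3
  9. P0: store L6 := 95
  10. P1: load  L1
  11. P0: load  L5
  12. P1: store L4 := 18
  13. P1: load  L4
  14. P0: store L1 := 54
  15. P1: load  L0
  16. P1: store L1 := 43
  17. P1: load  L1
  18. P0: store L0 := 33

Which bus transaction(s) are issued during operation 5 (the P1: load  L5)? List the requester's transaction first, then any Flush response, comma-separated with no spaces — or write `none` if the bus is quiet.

  op1 P0: store L2 := 51 → M/I on L2; bus BusRdX; mem=30
  op2 P0: load  L2 → M/I on L2; bus (none); mem=30
  op3 P1: store L6 := 42 → I/M on L6; bus BusRdX; mem=80
  op4 P1: load  L3 → I/E on L3; bus BusRd; mem=0
  op5 P1: load  L5 → I/E on L5; bus BusRd; mem=40
  op6 P0: load  L0 → E/I on L0; bus BusRd; mem=30
  op7 P1: store L3 := 61 → I/M on L3; bus (none); mem=0
  op8 P1: load  L3 → I/M on L3; bus (none); mem=0
  op9 P0: store L6 := 95 → M/I on L6; bus BusRdX Flush; mem=42
  op10 P1: load  L1 → I/E on L1; bus BusRd; mem=0
  op11 P0: load  L5 → S/S on L5; bus BusRd; mem=40
  op12 P1: store L4 := 18 → I/M on L4; bus BusRdX; mem=10
  op13 P1: load  L4 → I/M on L4; bus (none); mem=10
  op14 P0: store L1 := 54 → M/I on L1; bus BusRdX; mem=0
  op15 P1: load  L0 → S/S on L0; bus BusRd; mem=30
  op16 P1: store L1 := 43 → I/M on L1; bus BusRdX Flush; mem=54
  op17 P1: load  L1 → I/M on L1; bus (none); mem=54
  op18 P0: store L0 := 33 → M/I on L0; bus BusUpgr; mem=30

bus = BusRd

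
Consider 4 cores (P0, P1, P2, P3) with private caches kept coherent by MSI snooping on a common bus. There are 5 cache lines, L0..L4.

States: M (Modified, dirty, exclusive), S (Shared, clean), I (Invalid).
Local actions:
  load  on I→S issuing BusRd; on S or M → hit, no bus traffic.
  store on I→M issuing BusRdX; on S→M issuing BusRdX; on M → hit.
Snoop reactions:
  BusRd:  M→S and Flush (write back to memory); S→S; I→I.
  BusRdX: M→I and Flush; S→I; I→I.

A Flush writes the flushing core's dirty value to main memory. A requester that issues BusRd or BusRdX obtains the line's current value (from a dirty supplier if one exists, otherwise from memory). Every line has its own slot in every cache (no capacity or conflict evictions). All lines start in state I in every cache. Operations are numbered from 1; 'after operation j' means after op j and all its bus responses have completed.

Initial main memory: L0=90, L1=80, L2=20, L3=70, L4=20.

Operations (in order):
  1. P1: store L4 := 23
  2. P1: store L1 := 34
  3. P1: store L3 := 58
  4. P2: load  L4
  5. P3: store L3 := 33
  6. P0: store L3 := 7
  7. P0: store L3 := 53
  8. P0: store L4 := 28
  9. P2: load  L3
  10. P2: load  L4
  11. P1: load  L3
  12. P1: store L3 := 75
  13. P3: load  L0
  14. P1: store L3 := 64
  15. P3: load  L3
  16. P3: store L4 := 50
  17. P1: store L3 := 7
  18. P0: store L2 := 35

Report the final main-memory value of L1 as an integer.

memory[L1] = 80

step 1: P1: store L4 := 23  ⟶  IMII  (L4)  txn=BusRdX  M[L4]=20
step 2: P1: store L1 := 34  ⟶  IMII  (L1)  txn=BusRdX  M[L1]=80
step 3: P1: store L3 := 58  ⟶  IMII  (L3)  txn=BusRdX  M[L3]=70
step 4: P2: load  L4  ⟶  ISSI  (L4)  txn=BusRd+Flush  M[L4]=23
step 5: P3: store L3 := 33  ⟶  IIIM  (L3)  txn=BusRdX+Flush  M[L3]=58
step 6: P0: store L3 := 7  ⟶  MIII  (L3)  txn=BusRdX+Flush  M[L3]=33
step 7: P0: store L3 := 53  ⟶  MIII  (L3)  txn=∅  M[L3]=33
step 8: P0: store L4 := 28  ⟶  MIII  (L4)  txn=BusRdX  M[L4]=23
step 9: P2: load  L3  ⟶  SISI  (L3)  txn=BusRd+Flush  M[L3]=53
step 10: P2: load  L4  ⟶  SISI  (L4)  txn=BusRd+Flush  M[L4]=28
step 11: P1: load  L3  ⟶  SSSI  (L3)  txn=BusRd  M[L3]=53
step 12: P1: store L3 := 75  ⟶  IMII  (L3)  txn=BusRdX  M[L3]=53
step 13: P3: load  L0  ⟶  IIIS  (L0)  txn=BusRd  M[L0]=90
step 14: P1: store L3 := 64  ⟶  IMII  (L3)  txn=∅  M[L3]=53
step 15: P3: load  L3  ⟶  ISIS  (L3)  txn=BusRd+Flush  M[L3]=64
step 16: P3: store L4 := 50  ⟶  IIIM  (L4)  txn=BusRdX  M[L4]=28
step 17: P1: store L3 := 7  ⟶  IMII  (L3)  txn=BusRdX  M[L3]=64
step 18: P0: store L2 := 35  ⟶  MIII  (L2)  txn=BusRdX  M[L2]=20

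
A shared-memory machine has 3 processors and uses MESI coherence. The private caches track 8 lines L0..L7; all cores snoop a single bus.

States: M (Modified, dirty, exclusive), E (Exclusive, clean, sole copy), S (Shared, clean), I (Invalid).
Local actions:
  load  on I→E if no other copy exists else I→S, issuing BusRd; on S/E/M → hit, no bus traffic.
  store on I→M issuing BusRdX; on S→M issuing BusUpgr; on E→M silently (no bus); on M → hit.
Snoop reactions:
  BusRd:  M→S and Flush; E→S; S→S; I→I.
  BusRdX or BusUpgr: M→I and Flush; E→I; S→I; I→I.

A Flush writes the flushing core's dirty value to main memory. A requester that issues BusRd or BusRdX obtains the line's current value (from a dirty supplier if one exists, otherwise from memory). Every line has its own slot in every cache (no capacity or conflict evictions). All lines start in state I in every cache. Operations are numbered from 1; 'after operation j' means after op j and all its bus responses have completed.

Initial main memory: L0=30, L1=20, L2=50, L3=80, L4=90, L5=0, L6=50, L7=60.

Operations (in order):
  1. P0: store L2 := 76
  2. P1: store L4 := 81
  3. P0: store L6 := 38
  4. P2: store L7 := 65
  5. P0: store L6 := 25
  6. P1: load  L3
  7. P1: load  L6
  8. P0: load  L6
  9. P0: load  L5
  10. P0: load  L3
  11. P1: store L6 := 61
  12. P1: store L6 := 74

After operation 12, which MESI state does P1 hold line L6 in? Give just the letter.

state = M

1. P0: store L2 := 76  bus=[BusRdX]  L2: P0=M P1=I P2=I  mem[L2]=50
2. P1: store L4 := 81  bus=[BusRdX]  L4: P0=I P1=M P2=I  mem[L4]=90
3. P0: store L6 := 38  bus=[BusRdX]  L6: P0=M P1=I P2=I  mem[L6]=50
4. P2: store L7 := 65  bus=[BusRdX]  L7: P0=I P1=I P2=M  mem[L7]=60
5. P0: store L6 := 25  bus=[-]  L6: P0=M P1=I P2=I  mem[L6]=50
6. P1: load  L3  bus=[BusRd]  L3: P0=I P1=E P2=I  mem[L3]=80
7. P1: load  L6  bus=[BusRd,Flush]  L6: P0=S P1=S P2=I  mem[L6]=25
8. P0: load  L6  bus=[-]  L6: P0=S P1=S P2=I  mem[L6]=25
9. P0: load  L5  bus=[BusRd]  L5: P0=E P1=I P2=I  mem[L5]=0
10. P0: load  L3  bus=[BusRd]  L3: P0=S P1=S P2=I  mem[L3]=80
11. P1: store L6 := 61  bus=[BusUpgr]  L6: P0=I P1=M P2=I  mem[L6]=25
12. P1: store L6 := 74  bus=[-]  L6: P0=I P1=M P2=I  mem[L6]=25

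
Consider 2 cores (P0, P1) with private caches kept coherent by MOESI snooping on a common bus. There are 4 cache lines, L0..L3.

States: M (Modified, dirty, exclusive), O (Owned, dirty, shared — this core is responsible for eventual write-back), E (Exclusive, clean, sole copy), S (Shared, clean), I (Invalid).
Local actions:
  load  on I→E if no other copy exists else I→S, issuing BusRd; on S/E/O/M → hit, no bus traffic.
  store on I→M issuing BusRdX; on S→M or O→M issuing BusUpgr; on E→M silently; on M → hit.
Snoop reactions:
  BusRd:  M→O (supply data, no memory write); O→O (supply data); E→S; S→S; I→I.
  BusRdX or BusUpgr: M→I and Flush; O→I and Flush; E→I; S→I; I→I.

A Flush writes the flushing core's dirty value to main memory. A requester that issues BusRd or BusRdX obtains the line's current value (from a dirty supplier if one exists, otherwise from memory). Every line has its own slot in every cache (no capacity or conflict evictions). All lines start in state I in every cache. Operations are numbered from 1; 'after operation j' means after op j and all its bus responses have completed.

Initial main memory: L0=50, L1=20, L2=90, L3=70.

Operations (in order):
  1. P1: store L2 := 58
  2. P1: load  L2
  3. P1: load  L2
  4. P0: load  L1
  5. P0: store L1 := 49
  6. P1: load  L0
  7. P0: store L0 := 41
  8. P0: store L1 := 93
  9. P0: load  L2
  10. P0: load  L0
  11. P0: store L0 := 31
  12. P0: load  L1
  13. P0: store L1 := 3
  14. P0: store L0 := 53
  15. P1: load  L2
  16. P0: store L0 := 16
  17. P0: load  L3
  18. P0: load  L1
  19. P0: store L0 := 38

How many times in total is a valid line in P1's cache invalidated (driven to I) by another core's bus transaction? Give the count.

invalidations = 1

  op1 P1: store L2 := 58 → I/M on L2; bus BusRdX; mem=90
  op2 P1: load  L2 → I/M on L2; bus (none); mem=90
  op3 P1: load  L2 → I/M on L2; bus (none); mem=90
  op4 P0: load  L1 → E/I on L1; bus BusRd; mem=20
  op5 P0: store L1 := 49 → M/I on L1; bus (none); mem=20
  op6 P1: load  L0 → I/E on L0; bus BusRd; mem=50
  op7 P0: store L0 := 41 → M/I on L0; bus BusRdX; mem=50
  op8 P0: store L1 := 93 → M/I on L1; bus (none); mem=20
  op9 P0: load  L2 → S/O on L2; bus BusRd; mem=90
  op10 P0: load  L0 → M/I on L0; bus (none); mem=50
  op11 P0: store L0 := 31 → M/I on L0; bus (none); mem=50
  op12 P0: load  L1 → M/I on L1; bus (none); mem=20
  op13 P0: store L1 := 3 → M/I on L1; bus (none); mem=20
  op14 P0: store L0 := 53 → M/I on L0; bus (none); mem=50
  op15 P1: load  L2 → S/O on L2; bus (none); mem=90
  op16 P0: store L0 := 16 → M/I on L0; bus (none); mem=50
  op17 P0: load  L3 → E/I on L3; bus BusRd; mem=70
  op18 P0: load  L1 → M/I on L1; bus (none); mem=20
  op19 P0: store L0 := 38 → M/I on L0; bus (none); mem=50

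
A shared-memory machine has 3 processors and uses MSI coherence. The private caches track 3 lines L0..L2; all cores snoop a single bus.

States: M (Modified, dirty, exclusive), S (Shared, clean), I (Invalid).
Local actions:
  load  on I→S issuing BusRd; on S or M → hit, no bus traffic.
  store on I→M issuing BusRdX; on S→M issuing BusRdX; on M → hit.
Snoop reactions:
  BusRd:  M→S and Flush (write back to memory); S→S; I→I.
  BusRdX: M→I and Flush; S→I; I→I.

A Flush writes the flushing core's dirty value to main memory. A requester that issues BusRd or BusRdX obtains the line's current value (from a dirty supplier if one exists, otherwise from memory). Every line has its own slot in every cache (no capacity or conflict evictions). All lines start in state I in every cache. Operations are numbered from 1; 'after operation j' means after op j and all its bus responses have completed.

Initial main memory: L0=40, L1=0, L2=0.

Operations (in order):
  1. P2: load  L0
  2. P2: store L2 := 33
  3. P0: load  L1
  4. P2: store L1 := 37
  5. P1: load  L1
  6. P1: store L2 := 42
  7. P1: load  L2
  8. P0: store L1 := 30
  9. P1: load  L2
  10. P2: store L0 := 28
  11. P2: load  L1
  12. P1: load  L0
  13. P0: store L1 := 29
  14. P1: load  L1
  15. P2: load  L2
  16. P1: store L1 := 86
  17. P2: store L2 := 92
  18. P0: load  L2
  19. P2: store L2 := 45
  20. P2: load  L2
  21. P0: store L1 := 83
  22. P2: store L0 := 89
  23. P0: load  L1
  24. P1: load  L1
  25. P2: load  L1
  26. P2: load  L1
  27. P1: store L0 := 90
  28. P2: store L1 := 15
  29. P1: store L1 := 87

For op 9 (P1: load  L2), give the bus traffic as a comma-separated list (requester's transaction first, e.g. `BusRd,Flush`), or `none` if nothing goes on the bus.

  op1 P2: load  L0 → I/I/S on L0; bus BusRd; mem=40
  op2 P2: store L2 := 33 → I/I/M on L2; bus BusRdX; mem=0
  op3 P0: load  L1 → S/I/I on L1; bus BusRd; mem=0
  op4 P2: store L1 := 37 → I/I/M on L1; bus BusRdX; mem=0
  op5 P1: load  L1 → I/S/S on L1; bus BusRd Flush; mem=37
  op6 P1: store L2 := 42 → I/M/I on L2; bus BusRdX Flush; mem=33
  op7 P1: load  L2 → I/M/I on L2; bus (none); mem=33
  op8 P0: store L1 := 30 → M/I/I on L1; bus BusRdX; mem=37
  op9 P1: load  L2 → I/M/I on L2; bus (none); mem=33
  op10 P2: store L0 := 28 → I/I/M on L0; bus BusRdX; mem=40
  op11 P2: load  L1 → S/I/S on L1; bus BusRd Flush; mem=30
  op12 P1: load  L0 → I/S/S on L0; bus BusRd Flush; mem=28
  op13 P0: store L1 := 29 → M/I/I on L1; bus BusRdX; mem=30
  op14 P1: load  L1 → S/S/I on L1; bus BusRd Flush; mem=29
  op15 P2: load  L2 → I/S/S on L2; bus BusRd Flush; mem=42
  op16 P1: store L1 := 86 → I/M/I on L1; bus BusRdX; mem=29
  op17 P2: store L2 := 92 → I/I/M on L2; bus BusRdX; mem=42
  op18 P0: load  L2 → S/I/S on L2; bus BusRd Flush; mem=92
  op19 P2: store L2 := 45 → I/I/M on L2; bus BusRdX; mem=92
  op20 P2: load  L2 → I/I/M on L2; bus (none); mem=92
  op21 P0: store L1 := 83 → M/I/I on L1; bus BusRdX Flush; mem=86
  op22 P2: store L0 := 89 → I/I/M on L0; bus BusRdX; mem=28
  op23 P0: load  L1 → M/I/I on L1; bus (none); mem=86
  op24 P1: load  L1 → S/S/I on L1; bus BusRd Flush; mem=83
  op25 P2: load  L1 → S/S/S on L1; bus BusRd; mem=83
  op26 P2: load  L1 → S/S/S on L1; bus (none); mem=83
  op27 P1: store L0 := 90 → I/M/I on L0; bus BusRdX Flush; mem=89
  op28 P2: store L1 := 15 → I/I/M on L1; bus BusRdX; mem=83
  op29 P1: store L1 := 87 → I/M/I on L1; bus BusRdX Flush; mem=15

bus = none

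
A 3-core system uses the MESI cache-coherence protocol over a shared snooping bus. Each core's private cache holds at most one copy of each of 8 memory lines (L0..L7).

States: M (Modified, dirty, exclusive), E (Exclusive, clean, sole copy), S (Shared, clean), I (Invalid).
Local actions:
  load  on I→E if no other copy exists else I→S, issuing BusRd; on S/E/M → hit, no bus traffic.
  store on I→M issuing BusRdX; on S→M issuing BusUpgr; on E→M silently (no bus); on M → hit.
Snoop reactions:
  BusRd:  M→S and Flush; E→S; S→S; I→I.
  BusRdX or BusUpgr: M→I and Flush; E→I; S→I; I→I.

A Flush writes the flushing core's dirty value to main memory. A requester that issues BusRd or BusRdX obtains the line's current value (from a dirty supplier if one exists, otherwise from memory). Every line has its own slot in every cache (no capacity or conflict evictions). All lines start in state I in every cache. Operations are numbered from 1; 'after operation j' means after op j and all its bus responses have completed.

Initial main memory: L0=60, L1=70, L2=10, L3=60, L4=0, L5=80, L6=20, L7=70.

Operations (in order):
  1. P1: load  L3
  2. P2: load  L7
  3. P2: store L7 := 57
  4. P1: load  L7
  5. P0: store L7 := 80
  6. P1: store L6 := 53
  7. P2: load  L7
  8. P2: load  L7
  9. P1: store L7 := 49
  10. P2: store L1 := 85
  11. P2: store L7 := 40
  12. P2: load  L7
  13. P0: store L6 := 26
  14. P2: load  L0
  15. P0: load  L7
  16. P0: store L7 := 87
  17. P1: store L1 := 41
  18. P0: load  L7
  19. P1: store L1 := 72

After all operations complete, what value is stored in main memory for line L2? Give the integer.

  op1 P1: load  L3 → I/E/I on L3; bus BusRd; mem=60
  op2 P2: load  L7 → I/I/E on L7; bus BusRd; mem=70
  op3 P2: store L7 := 57 → I/I/M on L7; bus (none); mem=70
  op4 P1: load  L7 → I/S/S on L7; bus BusRd Flush; mem=57
  op5 P0: store L7 := 80 → M/I/I on L7; bus BusRdX; mem=57
  op6 P1: store L6 := 53 → I/M/I on L6; bus BusRdX; mem=20
  op7 P2: load  L7 → S/I/S on L7; bus BusRd Flush; mem=80
  op8 P2: load  L7 → S/I/S on L7; bus (none); mem=80
  op9 P1: store L7 := 49 → I/M/I on L7; bus BusRdX; mem=80
  op10 P2: store L1 := 85 → I/I/M on L1; bus BusRdX; mem=70
  op11 P2: store L7 := 40 → I/I/M on L7; bus BusRdX Flush; mem=49
  op12 P2: load  L7 → I/I/M on L7; bus (none); mem=49
  op13 P0: store L6 := 26 → M/I/I on L6; bus BusRdX Flush; mem=53
  op14 P2: load  L0 → I/I/E on L0; bus BusRd; mem=60
  op15 P0: load  L7 → S/I/S on L7; bus BusRd Flush; mem=40
  op16 P0: store L7 := 87 → M/I/I on L7; bus BusUpgr; mem=40
  op17 P1: store L1 := 41 → I/M/I on L1; bus BusRdX Flush; mem=85
  op18 P0: load  L7 → M/I/I on L7; bus (none); mem=40
  op19 P1: store L1 := 72 → I/M/I on L1; bus (none); mem=85

memory[L2] = 10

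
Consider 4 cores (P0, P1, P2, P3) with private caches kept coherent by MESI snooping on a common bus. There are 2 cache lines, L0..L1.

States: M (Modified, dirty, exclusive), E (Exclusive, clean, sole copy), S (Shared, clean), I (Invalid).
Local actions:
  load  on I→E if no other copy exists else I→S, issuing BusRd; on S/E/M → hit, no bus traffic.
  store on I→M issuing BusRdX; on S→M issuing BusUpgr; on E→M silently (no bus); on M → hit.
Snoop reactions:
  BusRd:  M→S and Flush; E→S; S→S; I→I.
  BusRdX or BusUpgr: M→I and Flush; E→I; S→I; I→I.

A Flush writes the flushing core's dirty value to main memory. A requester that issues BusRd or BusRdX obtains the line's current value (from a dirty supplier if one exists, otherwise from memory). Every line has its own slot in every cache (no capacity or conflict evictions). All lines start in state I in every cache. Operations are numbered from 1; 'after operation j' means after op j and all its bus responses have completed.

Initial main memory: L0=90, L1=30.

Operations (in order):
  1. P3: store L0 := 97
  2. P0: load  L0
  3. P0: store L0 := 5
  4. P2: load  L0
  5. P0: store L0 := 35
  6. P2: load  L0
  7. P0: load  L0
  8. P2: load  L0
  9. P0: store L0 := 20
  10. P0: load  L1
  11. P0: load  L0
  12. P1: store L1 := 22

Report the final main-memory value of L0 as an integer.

memory[L0] = 35

[1] P3: store L0 := 97 | P0:I, P1:I, P2:I, P3:M(97) | bus: BusRdX
[2] P0: load  L0 | P0:S(97), P1:I, P2:I, P3:S(97) | bus: BusRd,Flush
[3] P0: store L0 := 5 | P0:M(5), P1:I, P2:I, P3:I | bus: BusUpgr
[4] P2: load  L0 | P0:S(5), P1:I, P2:S(5), P3:I | bus: BusRd,Flush
[5] P0: store L0 := 35 | P0:M(35), P1:I, P2:I, P3:I | bus: BusUpgr
[6] P2: load  L0 | P0:S(35), P1:I, P2:S(35), P3:I | bus: BusRd,Flush
[7] P0: load  L0 | P0:S(35), P1:I, P2:S(35), P3:I | bus: none
[8] P2: load  L0 | P0:S(35), P1:I, P2:S(35), P3:I | bus: none
[9] P0: store L0 := 20 | P0:M(20), P1:I, P2:I, P3:I | bus: BusUpgr
[10] P0: load  L1 | P0:E(30), P1:I, P2:I, P3:I | bus: BusRd
[11] P0: load  L0 | P0:M(20), P1:I, P2:I, P3:I | bus: none
[12] P1: store L1 := 22 | P0:I, P1:M(22), P2:I, P3:I | bus: BusRdX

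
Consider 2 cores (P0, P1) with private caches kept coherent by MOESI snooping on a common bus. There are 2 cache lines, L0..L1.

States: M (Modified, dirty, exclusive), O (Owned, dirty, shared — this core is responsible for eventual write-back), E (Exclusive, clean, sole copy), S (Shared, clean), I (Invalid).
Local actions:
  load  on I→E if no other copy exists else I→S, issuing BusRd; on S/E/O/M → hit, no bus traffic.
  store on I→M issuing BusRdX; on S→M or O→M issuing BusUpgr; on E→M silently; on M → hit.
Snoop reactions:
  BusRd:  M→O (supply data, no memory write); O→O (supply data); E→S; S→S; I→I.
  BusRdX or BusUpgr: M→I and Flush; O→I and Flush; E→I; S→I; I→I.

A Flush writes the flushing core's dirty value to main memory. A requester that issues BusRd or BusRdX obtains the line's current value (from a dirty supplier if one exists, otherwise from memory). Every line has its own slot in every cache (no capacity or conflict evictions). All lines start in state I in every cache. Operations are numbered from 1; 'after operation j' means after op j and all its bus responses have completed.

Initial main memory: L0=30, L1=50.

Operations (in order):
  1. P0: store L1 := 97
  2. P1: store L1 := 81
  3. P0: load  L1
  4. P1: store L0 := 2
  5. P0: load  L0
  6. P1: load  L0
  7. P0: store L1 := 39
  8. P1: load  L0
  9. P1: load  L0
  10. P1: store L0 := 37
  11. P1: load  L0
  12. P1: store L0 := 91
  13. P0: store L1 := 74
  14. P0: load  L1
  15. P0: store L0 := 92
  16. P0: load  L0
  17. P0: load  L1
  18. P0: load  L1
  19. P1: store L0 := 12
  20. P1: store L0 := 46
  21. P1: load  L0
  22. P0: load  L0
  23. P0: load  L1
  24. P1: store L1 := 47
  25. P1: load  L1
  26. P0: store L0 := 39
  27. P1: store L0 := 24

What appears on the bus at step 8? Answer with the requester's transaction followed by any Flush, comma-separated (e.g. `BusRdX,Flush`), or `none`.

bus = none

  op1 P0: store L1 := 97 → M/I on L1; bus BusRdX; mem=50
  op2 P1: store L1 := 81 → I/M on L1; bus BusRdX Flush; mem=97
  op3 P0: load  L1 → S/O on L1; bus BusRd; mem=97
  op4 P1: store L0 := 2 → I/M on L0; bus BusRdX; mem=30
  op5 P0: load  L0 → S/O on L0; bus BusRd; mem=30
  op6 P1: load  L0 → S/O on L0; bus (none); mem=30
  op7 P0: store L1 := 39 → M/I on L1; bus BusUpgr Flush; mem=81
  op8 P1: load  L0 → S/O on L0; bus (none); mem=30
  op9 P1: load  L0 → S/O on L0; bus (none); mem=30
  op10 P1: store L0 := 37 → I/M on L0; bus BusUpgr; mem=30
  op11 P1: load  L0 → I/M on L0; bus (none); mem=30
  op12 P1: store L0 := 91 → I/M on L0; bus (none); mem=30
  op13 P0: store L1 := 74 → M/I on L1; bus (none); mem=81
  op14 P0: load  L1 → M/I on L1; bus (none); mem=81
  op15 P0: store L0 := 92 → M/I on L0; bus BusRdX Flush; mem=91
  op16 P0: load  L0 → M/I on L0; bus (none); mem=91
  op17 P0: load  L1 → M/I on L1; bus (none); mem=81
  op18 P0: load  L1 → M/I on L1; bus (none); mem=81
  op19 P1: store L0 := 12 → I/M on L0; bus BusRdX Flush; mem=92
  op20 P1: store L0 := 46 → I/M on L0; bus (none); mem=92
  op21 P1: load  L0 → I/M on L0; bus (none); mem=92
  op22 P0: load  L0 → S/O on L0; bus BusRd; mem=92
  op23 P0: load  L1 → M/I on L1; bus (none); mem=81
  op24 P1: store L1 := 47 → I/M on L1; bus BusRdX Flush; mem=74
  op25 P1: load  L1 → I/M on L1; bus (none); mem=74
  op26 P0: store L0 := 39 → M/I on L0; bus BusUpgr Flush; mem=46
  op27 P1: store L0 := 24 → I/M on L0; bus BusRdX Flush; mem=39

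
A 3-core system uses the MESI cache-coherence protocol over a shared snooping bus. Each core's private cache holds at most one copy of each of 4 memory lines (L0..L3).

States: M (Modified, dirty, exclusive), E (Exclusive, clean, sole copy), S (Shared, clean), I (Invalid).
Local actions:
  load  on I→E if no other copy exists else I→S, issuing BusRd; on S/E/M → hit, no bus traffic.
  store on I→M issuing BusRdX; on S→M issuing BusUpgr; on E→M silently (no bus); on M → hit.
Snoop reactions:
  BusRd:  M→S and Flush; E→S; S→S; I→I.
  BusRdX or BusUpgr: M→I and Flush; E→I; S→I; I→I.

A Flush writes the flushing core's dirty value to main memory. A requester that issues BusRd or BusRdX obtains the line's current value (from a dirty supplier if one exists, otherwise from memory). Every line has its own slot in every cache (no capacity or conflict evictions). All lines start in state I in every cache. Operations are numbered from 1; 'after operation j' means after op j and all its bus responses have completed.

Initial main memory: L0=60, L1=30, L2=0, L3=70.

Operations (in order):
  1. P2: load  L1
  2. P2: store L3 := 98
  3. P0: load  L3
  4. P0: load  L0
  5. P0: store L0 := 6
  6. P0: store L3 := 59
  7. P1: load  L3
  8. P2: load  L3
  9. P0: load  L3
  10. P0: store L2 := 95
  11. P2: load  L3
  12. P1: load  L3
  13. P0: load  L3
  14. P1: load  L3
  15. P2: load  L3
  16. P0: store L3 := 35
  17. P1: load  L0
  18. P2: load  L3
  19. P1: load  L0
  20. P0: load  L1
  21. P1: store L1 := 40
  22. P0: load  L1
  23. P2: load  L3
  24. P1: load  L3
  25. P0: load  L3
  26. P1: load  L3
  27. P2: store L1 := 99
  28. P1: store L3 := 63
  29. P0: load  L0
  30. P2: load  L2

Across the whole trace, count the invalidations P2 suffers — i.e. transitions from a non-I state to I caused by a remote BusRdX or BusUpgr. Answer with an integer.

[1] P2: load  L1 | P0:I, P1:I, P2:E(30) | bus: BusRd
[2] P2: store L3 := 98 | P0:I, P1:I, P2:M(98) | bus: BusRdX
[3] P0: load  L3 | P0:S(98), P1:I, P2:S(98) | bus: BusRd,Flush
[4] P0: load  L0 | P0:E(60), P1:I, P2:I | bus: BusRd
[5] P0: store L0 := 6 | P0:M(6), P1:I, P2:I | bus: none
[6] P0: store L3 := 59 | P0:M(59), P1:I, P2:I | bus: BusUpgr
[7] P1: load  L3 | P0:S(59), P1:S(59), P2:I | bus: BusRd,Flush
[8] P2: load  L3 | P0:S(59), P1:S(59), P2:S(59) | bus: BusRd
[9] P0: load  L3 | P0:S(59), P1:S(59), P2:S(59) | bus: none
[10] P0: store L2 := 95 | P0:M(95), P1:I, P2:I | bus: BusRdX
[11] P2: load  L3 | P0:S(59), P1:S(59), P2:S(59) | bus: none
[12] P1: load  L3 | P0:S(59), P1:S(59), P2:S(59) | bus: none
[13] P0: load  L3 | P0:S(59), P1:S(59), P2:S(59) | bus: none
[14] P1: load  L3 | P0:S(59), P1:S(59), P2:S(59) | bus: none
[15] P2: load  L3 | P0:S(59), P1:S(59), P2:S(59) | bus: none
[16] P0: store L3 := 35 | P0:M(35), P1:I, P2:I | bus: BusUpgr
[17] P1: load  L0 | P0:S(6), P1:S(6), P2:I | bus: BusRd,Flush
[18] P2: load  L3 | P0:S(35), P1:I, P2:S(35) | bus: BusRd,Flush
[19] P1: load  L0 | P0:S(6), P1:S(6), P2:I | bus: none
[20] P0: load  L1 | P0:S(30), P1:I, P2:S(30) | bus: BusRd
[21] P1: store L1 := 40 | P0:I, P1:M(40), P2:I | bus: BusRdX
[22] P0: load  L1 | P0:S(40), P1:S(40), P2:I | bus: BusRd,Flush
[23] P2: load  L3 | P0:S(35), P1:I, P2:S(35) | bus: none
[24] P1: load  L3 | P0:S(35), P1:S(35), P2:S(35) | bus: BusRd
[25] P0: load  L3 | P0:S(35), P1:S(35), P2:S(35) | bus: none
[26] P1: load  L3 | P0:S(35), P1:S(35), P2:S(35) | bus: none
[27] P2: store L1 := 99 | P0:I, P1:I, P2:M(99) | bus: BusRdX
[28] P1: store L3 := 63 | P0:I, P1:M(63), P2:I | bus: BusUpgr
[29] P0: load  L0 | P0:S(6), P1:S(6), P2:I | bus: none
[30] P2: load  L2 | P0:S(95), P1:I, P2:S(95) | bus: BusRd,Flush

invalidations = 4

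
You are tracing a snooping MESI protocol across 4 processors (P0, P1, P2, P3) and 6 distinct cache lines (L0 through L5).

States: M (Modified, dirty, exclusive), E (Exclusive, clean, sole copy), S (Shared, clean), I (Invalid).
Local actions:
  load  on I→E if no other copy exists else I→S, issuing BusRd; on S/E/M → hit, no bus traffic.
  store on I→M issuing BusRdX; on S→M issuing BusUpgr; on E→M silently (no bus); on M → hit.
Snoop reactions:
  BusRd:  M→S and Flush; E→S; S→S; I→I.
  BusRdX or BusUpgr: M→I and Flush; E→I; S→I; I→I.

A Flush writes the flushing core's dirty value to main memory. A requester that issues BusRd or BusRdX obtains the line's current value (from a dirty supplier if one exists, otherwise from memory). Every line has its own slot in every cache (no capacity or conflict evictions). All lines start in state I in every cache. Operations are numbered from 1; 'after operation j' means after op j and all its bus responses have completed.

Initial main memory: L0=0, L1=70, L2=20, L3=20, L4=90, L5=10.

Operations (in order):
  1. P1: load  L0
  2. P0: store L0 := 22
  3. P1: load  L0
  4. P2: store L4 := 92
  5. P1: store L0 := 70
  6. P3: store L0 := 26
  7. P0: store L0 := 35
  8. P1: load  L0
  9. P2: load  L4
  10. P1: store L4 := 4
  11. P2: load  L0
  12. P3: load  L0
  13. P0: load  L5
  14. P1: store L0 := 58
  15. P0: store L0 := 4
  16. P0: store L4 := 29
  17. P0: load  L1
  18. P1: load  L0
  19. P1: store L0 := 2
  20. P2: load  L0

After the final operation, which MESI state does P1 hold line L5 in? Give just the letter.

1. P1: load  L0  bus=[BusRd]  L0: P0=I P1=E P2=I P3=I  mem[L0]=0
2. P0: store L0 := 22  bus=[BusRdX]  L0: P0=M P1=I P2=I P3=I  mem[L0]=0
3. P1: load  L0  bus=[BusRd,Flush]  L0: P0=S P1=S P2=I P3=I  mem[L0]=22
4. P2: store L4 := 92  bus=[BusRdX]  L4: P0=I P1=I P2=M P3=I  mem[L4]=90
5. P1: store L0 := 70  bus=[BusUpgr]  L0: P0=I P1=M P2=I P3=I  mem[L0]=22
6. P3: store L0 := 26  bus=[BusRdX,Flush]  L0: P0=I P1=I P2=I P3=M  mem[L0]=70
7. P0: store L0 := 35  bus=[BusRdX,Flush]  L0: P0=M P1=I P2=I P3=I  mem[L0]=26
8. P1: load  L0  bus=[BusRd,Flush]  L0: P0=S P1=S P2=I P3=I  mem[L0]=35
9. P2: load  L4  bus=[-]  L4: P0=I P1=I P2=M P3=I  mem[L4]=90
10. P1: store L4 := 4  bus=[BusRdX,Flush]  L4: P0=I P1=M P2=I P3=I  mem[L4]=92
11. P2: load  L0  bus=[BusRd]  L0: P0=S P1=S P2=S P3=I  mem[L0]=35
12. P3: load  L0  bus=[BusRd]  L0: P0=S P1=S P2=S P3=S  mem[L0]=35
13. P0: load  L5  bus=[BusRd]  L5: P0=E P1=I P2=I P3=I  mem[L5]=10
14. P1: store L0 := 58  bus=[BusUpgr]  L0: P0=I P1=M P2=I P3=I  mem[L0]=35
15. P0: store L0 := 4  bus=[BusRdX,Flush]  L0: P0=M P1=I P2=I P3=I  mem[L0]=58
16. P0: store L4 := 29  bus=[BusRdX,Flush]  L4: P0=M P1=I P2=I P3=I  mem[L4]=4
17. P0: load  L1  bus=[BusRd]  L1: P0=E P1=I P2=I P3=I  mem[L1]=70
18. P1: load  L0  bus=[BusRd,Flush]  L0: P0=S P1=S P2=I P3=I  mem[L0]=4
19. P1: store L0 := 2  bus=[BusUpgr]  L0: P0=I P1=M P2=I P3=I  mem[L0]=4
20. P2: load  L0  bus=[BusRd,Flush]  L0: P0=I P1=S P2=S P3=I  mem[L0]=2

state = I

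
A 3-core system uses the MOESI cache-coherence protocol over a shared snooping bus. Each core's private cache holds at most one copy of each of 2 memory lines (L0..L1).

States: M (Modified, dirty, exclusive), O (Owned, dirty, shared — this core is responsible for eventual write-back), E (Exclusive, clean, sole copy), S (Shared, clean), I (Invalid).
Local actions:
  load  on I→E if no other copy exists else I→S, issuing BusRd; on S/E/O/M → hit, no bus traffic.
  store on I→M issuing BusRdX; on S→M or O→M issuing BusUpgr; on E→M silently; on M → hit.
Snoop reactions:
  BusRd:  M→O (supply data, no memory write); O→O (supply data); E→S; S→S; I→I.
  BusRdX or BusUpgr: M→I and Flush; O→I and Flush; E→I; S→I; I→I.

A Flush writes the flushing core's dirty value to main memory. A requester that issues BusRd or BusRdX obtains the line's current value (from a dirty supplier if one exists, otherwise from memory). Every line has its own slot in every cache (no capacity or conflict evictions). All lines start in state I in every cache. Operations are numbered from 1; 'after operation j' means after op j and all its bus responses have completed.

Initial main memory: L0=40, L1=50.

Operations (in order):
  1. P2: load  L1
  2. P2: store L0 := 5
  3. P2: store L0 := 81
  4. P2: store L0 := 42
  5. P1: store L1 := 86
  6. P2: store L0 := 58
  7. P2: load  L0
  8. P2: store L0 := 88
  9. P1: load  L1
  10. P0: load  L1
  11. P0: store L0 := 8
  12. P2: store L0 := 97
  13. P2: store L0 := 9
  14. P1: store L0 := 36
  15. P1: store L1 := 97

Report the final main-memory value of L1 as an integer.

memory[L1] = 50

[1] P2: load  L1 | P0:I, P1:I, P2:E(50) | bus: BusRd
[2] P2: store L0 := 5 | P0:I, P1:I, P2:M(5) | bus: BusRdX
[3] P2: store L0 := 81 | P0:I, P1:I, P2:M(81) | bus: none
[4] P2: store L0 := 42 | P0:I, P1:I, P2:M(42) | bus: none
[5] P1: store L1 := 86 | P0:I, P1:M(86), P2:I | bus: BusRdX
[6] P2: store L0 := 58 | P0:I, P1:I, P2:M(58) | bus: none
[7] P2: load  L0 | P0:I, P1:I, P2:M(58) | bus: none
[8] P2: store L0 := 88 | P0:I, P1:I, P2:M(88) | bus: none
[9] P1: load  L1 | P0:I, P1:M(86), P2:I | bus: none
[10] P0: load  L1 | P0:S(86), P1:O(86), P2:I | bus: BusRd
[11] P0: store L0 := 8 | P0:M(8), P1:I, P2:I | bus: BusRdX,Flush
[12] P2: store L0 := 97 | P0:I, P1:I, P2:M(97) | bus: BusRdX,Flush
[13] P2: store L0 := 9 | P0:I, P1:I, P2:M(9) | bus: none
[14] P1: store L0 := 36 | P0:I, P1:M(36), P2:I | bus: BusRdX,Flush
[15] P1: store L1 := 97 | P0:I, P1:M(97), P2:I | bus: BusUpgr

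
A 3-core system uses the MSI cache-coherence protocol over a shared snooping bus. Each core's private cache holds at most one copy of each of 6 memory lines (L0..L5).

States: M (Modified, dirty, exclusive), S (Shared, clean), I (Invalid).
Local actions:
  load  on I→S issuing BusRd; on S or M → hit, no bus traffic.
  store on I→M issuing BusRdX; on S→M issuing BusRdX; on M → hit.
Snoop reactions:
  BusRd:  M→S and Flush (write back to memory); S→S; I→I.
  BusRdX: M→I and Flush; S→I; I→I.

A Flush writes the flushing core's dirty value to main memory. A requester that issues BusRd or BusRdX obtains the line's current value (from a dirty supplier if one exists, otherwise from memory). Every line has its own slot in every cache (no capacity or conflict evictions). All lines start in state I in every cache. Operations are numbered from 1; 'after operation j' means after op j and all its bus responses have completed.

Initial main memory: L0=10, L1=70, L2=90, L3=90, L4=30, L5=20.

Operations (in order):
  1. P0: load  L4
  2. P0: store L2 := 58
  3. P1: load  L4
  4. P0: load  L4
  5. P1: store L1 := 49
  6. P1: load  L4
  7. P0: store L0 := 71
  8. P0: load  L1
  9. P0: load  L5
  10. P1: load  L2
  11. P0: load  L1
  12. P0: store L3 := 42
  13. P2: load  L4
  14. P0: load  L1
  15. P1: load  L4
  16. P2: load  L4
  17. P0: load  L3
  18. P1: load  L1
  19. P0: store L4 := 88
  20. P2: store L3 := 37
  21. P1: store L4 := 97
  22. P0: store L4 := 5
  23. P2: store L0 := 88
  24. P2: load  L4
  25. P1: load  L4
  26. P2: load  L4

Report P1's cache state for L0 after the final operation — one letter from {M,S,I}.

state = I

step 1: P0: load  L4  ⟶  SII  (L4)  txn=BusRd  M[L4]=30
step 2: P0: store L2 := 58  ⟶  MII  (L2)  txn=BusRdX  M[L2]=90
step 3: P1: load  L4  ⟶  SSI  (L4)  txn=BusRd  M[L4]=30
step 4: P0: load  L4  ⟶  SSI  (L4)  txn=∅  M[L4]=30
step 5: P1: store L1 := 49  ⟶  IMI  (L1)  txn=BusRdX  M[L1]=70
step 6: P1: load  L4  ⟶  SSI  (L4)  txn=∅  M[L4]=30
step 7: P0: store L0 := 71  ⟶  MII  (L0)  txn=BusRdX  M[L0]=10
step 8: P0: load  L1  ⟶  SSI  (L1)  txn=BusRd+Flush  M[L1]=49
step 9: P0: load  L5  ⟶  SII  (L5)  txn=BusRd  M[L5]=20
step 10: P1: load  L2  ⟶  SSI  (L2)  txn=BusRd+Flush  M[L2]=58
step 11: P0: load  L1  ⟶  SSI  (L1)  txn=∅  M[L1]=49
step 12: P0: store L3 := 42  ⟶  MII  (L3)  txn=BusRdX  M[L3]=90
step 13: P2: load  L4  ⟶  SSS  (L4)  txn=BusRd  M[L4]=30
step 14: P0: load  L1  ⟶  SSI  (L1)  txn=∅  M[L1]=49
step 15: P1: load  L4  ⟶  SSS  (L4)  txn=∅  M[L4]=30
step 16: P2: load  L4  ⟶  SSS  (L4)  txn=∅  M[L4]=30
step 17: P0: load  L3  ⟶  MII  (L3)  txn=∅  M[L3]=90
step 18: P1: load  L1  ⟶  SSI  (L1)  txn=∅  M[L1]=49
step 19: P0: store L4 := 88  ⟶  MII  (L4)  txn=BusRdX  M[L4]=30
step 20: P2: store L3 := 37  ⟶  IIM  (L3)  txn=BusRdX+Flush  M[L3]=42
step 21: P1: store L4 := 97  ⟶  IMI  (L4)  txn=BusRdX+Flush  M[L4]=88
step 22: P0: store L4 := 5  ⟶  MII  (L4)  txn=BusRdX+Flush  M[L4]=97
step 23: P2: store L0 := 88  ⟶  IIM  (L0)  txn=BusRdX+Flush  M[L0]=71
step 24: P2: load  L4  ⟶  SIS  (L4)  txn=BusRd+Flush  M[L4]=5
step 25: P1: load  L4  ⟶  SSS  (L4)  txn=BusRd  M[L4]=5
step 26: P2: load  L4  ⟶  SSS  (L4)  txn=∅  M[L4]=5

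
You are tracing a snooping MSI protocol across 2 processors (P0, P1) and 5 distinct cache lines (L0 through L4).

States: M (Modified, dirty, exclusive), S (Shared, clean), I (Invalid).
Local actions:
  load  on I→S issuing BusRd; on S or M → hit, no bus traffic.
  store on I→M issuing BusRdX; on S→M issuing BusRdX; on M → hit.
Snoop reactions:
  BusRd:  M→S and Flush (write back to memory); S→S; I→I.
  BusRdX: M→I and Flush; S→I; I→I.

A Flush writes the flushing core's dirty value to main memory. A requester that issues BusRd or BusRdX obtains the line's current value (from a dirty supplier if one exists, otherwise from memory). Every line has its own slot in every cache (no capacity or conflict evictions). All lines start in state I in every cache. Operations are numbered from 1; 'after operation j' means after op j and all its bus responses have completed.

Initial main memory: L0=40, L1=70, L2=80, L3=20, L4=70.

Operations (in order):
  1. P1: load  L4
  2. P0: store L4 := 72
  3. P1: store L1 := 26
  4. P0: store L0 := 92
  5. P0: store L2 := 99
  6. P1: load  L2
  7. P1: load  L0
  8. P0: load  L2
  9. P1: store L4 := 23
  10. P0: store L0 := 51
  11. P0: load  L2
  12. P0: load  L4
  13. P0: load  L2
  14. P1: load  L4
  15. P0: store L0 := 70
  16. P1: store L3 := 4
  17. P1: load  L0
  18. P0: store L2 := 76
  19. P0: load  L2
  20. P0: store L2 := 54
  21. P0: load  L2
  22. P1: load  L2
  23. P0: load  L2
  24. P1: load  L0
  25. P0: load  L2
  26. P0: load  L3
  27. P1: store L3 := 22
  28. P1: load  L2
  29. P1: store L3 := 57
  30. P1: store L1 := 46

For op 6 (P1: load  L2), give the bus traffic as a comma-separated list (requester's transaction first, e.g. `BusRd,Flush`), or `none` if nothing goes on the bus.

bus = BusRd,Flush

1. P1: load  L4  bus=[BusRd]  L4: P0=I P1=S  mem[L4]=70
2. P0: store L4 := 72  bus=[BusRdX]  L4: P0=M P1=I  mem[L4]=70
3. P1: store L1 := 26  bus=[BusRdX]  L1: P0=I P1=M  mem[L1]=70
4. P0: store L0 := 92  bus=[BusRdX]  L0: P0=M P1=I  mem[L0]=40
5. P0: store L2 := 99  bus=[BusRdX]  L2: P0=M P1=I  mem[L2]=80
6. P1: load  L2  bus=[BusRd,Flush]  L2: P0=S P1=S  mem[L2]=99
7. P1: load  L0  bus=[BusRd,Flush]  L0: P0=S P1=S  mem[L0]=92
8. P0: load  L2  bus=[-]  L2: P0=S P1=S  mem[L2]=99
9. P1: store L4 := 23  bus=[BusRdX,Flush]  L4: P0=I P1=M  mem[L4]=72
10. P0: store L0 := 51  bus=[BusRdX]  L0: P0=M P1=I  mem[L0]=92
11. P0: load  L2  bus=[-]  L2: P0=S P1=S  mem[L2]=99
12. P0: load  L4  bus=[BusRd,Flush]  L4: P0=S P1=S  mem[L4]=23
13. P0: load  L2  bus=[-]  L2: P0=S P1=S  mem[L2]=99
14. P1: load  L4  bus=[-]  L4: P0=S P1=S  mem[L4]=23
15. P0: store L0 := 70  bus=[-]  L0: P0=M P1=I  mem[L0]=92
16. P1: store L3 := 4  bus=[BusRdX]  L3: P0=I P1=M  mem[L3]=20
17. P1: load  L0  bus=[BusRd,Flush]  L0: P0=S P1=S  mem[L0]=70
18. P0: store L2 := 76  bus=[BusRdX]  L2: P0=M P1=I  mem[L2]=99
19. P0: load  L2  bus=[-]  L2: P0=M P1=I  mem[L2]=99
20. P0: store L2 := 54  bus=[-]  L2: P0=M P1=I  mem[L2]=99
21. P0: load  L2  bus=[-]  L2: P0=M P1=I  mem[L2]=99
22. P1: load  L2  bus=[BusRd,Flush]  L2: P0=S P1=S  mem[L2]=54
23. P0: load  L2  bus=[-]  L2: P0=S P1=S  mem[L2]=54
24. P1: load  L0  bus=[-]  L0: P0=S P1=S  mem[L0]=70
25. P0: load  L2  bus=[-]  L2: P0=S P1=S  mem[L2]=54
26. P0: load  L3  bus=[BusRd,Flush]  L3: P0=S P1=S  mem[L3]=4
27. P1: store L3 := 22  bus=[BusRdX]  L3: P0=I P1=M  mem[L3]=4
28. P1: load  L2  bus=[-]  L2: P0=S P1=S  mem[L2]=54
29. P1: store L3 := 57  bus=[-]  L3: P0=I P1=M  mem[L3]=4
30. P1: store L1 := 46  bus=[-]  L1: P0=I P1=M  mem[L1]=70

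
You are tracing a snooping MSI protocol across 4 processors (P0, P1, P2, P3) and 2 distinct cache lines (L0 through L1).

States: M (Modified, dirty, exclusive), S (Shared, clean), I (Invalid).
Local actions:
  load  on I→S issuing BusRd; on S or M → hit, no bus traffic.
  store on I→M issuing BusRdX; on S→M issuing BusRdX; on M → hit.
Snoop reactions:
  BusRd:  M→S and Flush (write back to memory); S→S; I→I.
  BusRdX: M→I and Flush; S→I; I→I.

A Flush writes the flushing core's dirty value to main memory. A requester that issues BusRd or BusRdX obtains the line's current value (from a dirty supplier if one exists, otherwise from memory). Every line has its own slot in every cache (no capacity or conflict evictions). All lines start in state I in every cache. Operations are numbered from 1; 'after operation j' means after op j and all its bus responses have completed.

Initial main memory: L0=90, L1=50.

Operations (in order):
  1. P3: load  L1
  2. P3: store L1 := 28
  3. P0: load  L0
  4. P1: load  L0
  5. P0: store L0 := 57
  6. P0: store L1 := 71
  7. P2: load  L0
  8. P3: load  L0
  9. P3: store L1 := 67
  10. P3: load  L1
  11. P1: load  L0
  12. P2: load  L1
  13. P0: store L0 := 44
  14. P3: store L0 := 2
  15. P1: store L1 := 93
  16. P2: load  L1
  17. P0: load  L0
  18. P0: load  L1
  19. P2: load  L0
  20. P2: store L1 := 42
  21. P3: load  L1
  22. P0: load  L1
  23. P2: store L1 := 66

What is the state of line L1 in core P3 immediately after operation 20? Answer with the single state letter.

state = I

step 1: P3: load  L1  ⟶  IIIS  (L1)  txn=BusRd  M[L1]=50
step 2: P3: store L1 := 28  ⟶  IIIM  (L1)  txn=BusRdX  M[L1]=50
step 3: P0: load  L0  ⟶  SIII  (L0)  txn=BusRd  M[L0]=90
step 4: P1: load  L0  ⟶  SSII  (L0)  txn=BusRd  M[L0]=90
step 5: P0: store L0 := 57  ⟶  MIII  (L0)  txn=BusRdX  M[L0]=90
step 6: P0: store L1 := 71  ⟶  MIII  (L1)  txn=BusRdX+Flush  M[L1]=28
step 7: P2: load  L0  ⟶  SISI  (L0)  txn=BusRd+Flush  M[L0]=57
step 8: P3: load  L0  ⟶  SISS  (L0)  txn=BusRd  M[L0]=57
step 9: P3: store L1 := 67  ⟶  IIIM  (L1)  txn=BusRdX+Flush  M[L1]=71
step 10: P3: load  L1  ⟶  IIIM  (L1)  txn=∅  M[L1]=71
step 11: P1: load  L0  ⟶  SSSS  (L0)  txn=BusRd  M[L0]=57
step 12: P2: load  L1  ⟶  IISS  (L1)  txn=BusRd+Flush  M[L1]=67
step 13: P0: store L0 := 44  ⟶  MIII  (L0)  txn=BusRdX  M[L0]=57
step 14: P3: store L0 := 2  ⟶  IIIM  (L0)  txn=BusRdX+Flush  M[L0]=44
step 15: P1: store L1 := 93  ⟶  IMII  (L1)  txn=BusRdX  M[L1]=67
step 16: P2: load  L1  ⟶  ISSI  (L1)  txn=BusRd+Flush  M[L1]=93
step 17: P0: load  L0  ⟶  SIIS  (L0)  txn=BusRd+Flush  M[L0]=2
step 18: P0: load  L1  ⟶  SSSI  (L1)  txn=BusRd  M[L1]=93
step 19: P2: load  L0  ⟶  SISS  (L0)  txn=BusRd  M[L0]=2
step 20: P2: store L1 := 42  ⟶  IIMI  (L1)  txn=BusRdX  M[L1]=93
step 21: P3: load  L1  ⟶  IISS  (L1)  txn=BusRd+Flush  M[L1]=42
step 22: P0: load  L1  ⟶  SISS  (L1)  txn=BusRd  M[L1]=42
step 23: P2: store L1 := 66  ⟶  IIMI  (L1)  txn=BusRdX  M[L1]=42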